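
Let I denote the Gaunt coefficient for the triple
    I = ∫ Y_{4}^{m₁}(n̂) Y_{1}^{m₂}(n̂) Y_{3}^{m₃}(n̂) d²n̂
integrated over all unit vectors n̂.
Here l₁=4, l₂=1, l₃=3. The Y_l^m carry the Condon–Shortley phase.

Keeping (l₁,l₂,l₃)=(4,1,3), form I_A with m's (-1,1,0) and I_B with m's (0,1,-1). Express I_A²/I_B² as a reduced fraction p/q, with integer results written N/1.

Shared (l₁,l₂,l₃)=(4,1,3): N and (l;000)² cancel in I_A²/I_B².
A: Δ = 2!·6!·0!/9! = 1/252; Racah Σ t=2..2: t=2:+1/72 = 1/72; ⇒ 3j(4 1 3; -1 1 0)² = 5/126, sgn -1
B: Δ = 2!·6!·0!/9! = 1/252; Racah Σ t=2..2: t=2:+1/96 = 1/96; ⇒ 3j(4 1 3; 0 1 -1)² = 1/42, sgn +1
I_A²/I_B² = (5/126)/(1/42) = 5/3

5/3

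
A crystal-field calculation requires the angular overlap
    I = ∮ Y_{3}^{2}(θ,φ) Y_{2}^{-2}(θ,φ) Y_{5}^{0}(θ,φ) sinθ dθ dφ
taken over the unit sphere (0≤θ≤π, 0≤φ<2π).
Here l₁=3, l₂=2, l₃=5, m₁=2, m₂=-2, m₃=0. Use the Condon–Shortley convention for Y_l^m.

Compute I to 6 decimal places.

Rules hold: Σm=0, L=10 even, 1≤5≤5.
N = 7·5·11 = 385
Δ = 0!·6!·4!/11! = 1/2310
Racah Σ t=0..0: t=0:+1/144 = 1/144
⇒ 3j(3 2 5; 0 0 0)² = 10/231, sgn -1
Racah Σ t=0..0: t=0:+1/2880 = 1/2880
⇒ 3j(3 2 5; 2 -2 0)² = 1/462, sgn -1
4πI² = N·(3j₀)²·(3jₘ)² = 25/693
I = +1·√(0.036075/4π) = 0.05357948

0.053579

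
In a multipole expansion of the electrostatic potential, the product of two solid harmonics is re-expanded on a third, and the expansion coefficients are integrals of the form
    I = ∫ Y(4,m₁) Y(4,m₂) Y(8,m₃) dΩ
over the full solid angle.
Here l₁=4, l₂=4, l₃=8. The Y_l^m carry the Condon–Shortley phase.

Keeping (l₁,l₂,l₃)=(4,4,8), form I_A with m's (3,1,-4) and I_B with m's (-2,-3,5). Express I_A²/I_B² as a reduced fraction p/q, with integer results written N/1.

Shared (l₁,l₂,l₃)=(4,4,8): N and (l;000)² cancel in I_A²/I_B².
A: Δ = 0!·8!·8!/17! = 1/218790; Racah Σ t=0..0: t=0:+1/3628800 = 1/3628800; ⇒ 3j(4 4 8; 3 1 -4)² = 16/1105, sgn +1
B: Δ = 0!·8!·8!/17! = 1/218790; Racah Σ t=0..0: t=0:+1/7257600 = 1/7257600; ⇒ 3j(4 4 8; -2 -3 5)² = 2/85, sgn -1
I_A²/I_B² = (16/1105)/(2/85) = 8/13

8/13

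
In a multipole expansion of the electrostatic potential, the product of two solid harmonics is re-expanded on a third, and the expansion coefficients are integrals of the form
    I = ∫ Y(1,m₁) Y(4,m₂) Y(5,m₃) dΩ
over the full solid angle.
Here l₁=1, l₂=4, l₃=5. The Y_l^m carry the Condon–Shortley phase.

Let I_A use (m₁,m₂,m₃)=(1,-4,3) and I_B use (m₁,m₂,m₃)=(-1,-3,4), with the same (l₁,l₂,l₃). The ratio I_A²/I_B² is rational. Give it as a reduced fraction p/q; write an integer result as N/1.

l's match ⇒ only the (l;m) 3-j factors differ between A and B.
A: triangle coeff Δ(1,4,5) = 1/495; Σ_t [0,0]: t=0:+1/80640 = 1/80640; (3j)²=1/495 [(1 4 5; 1 -4 3)], sign=+1
B: triangle coeff Δ(1,4,5) = 1/495; Σ_t [0,0]: t=0:+1/10080 = 1/10080; (3j)²=4/55 [(1 4 5; -1 -3 4)], sign=-1
I_A²/I_B² = (1/495)/(4/55) = 1/36

1/36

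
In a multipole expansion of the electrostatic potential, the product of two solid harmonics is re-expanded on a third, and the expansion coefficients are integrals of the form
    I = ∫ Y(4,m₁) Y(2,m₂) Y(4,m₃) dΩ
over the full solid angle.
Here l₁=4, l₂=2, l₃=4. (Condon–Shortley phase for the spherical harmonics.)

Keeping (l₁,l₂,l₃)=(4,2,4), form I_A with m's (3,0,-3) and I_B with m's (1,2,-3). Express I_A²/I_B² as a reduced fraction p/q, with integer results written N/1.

Shared (l₁,l₂,l₃)=(4,2,4): N and (l;000)² cancel in I_A²/I_B².
A: Δ = 2!·6!·2!/11! = 1/13860; Racah Σ t=0..1: t=0:+1/480 t=1:−1/720 = 1/1440; ⇒ 3j(4 2 4; 3 0 -3)² = 7/1980, sgn -1
B: Δ = 2!·6!·2!/11! = 1/13860; Racah Σ t=2..2: t=2:+1/480 = 1/480; ⇒ 3j(4 2 4; 1 2 -3)² = 3/110, sgn -1
I_A²/I_B² = (7/1980)/(3/110) = 7/54

7/54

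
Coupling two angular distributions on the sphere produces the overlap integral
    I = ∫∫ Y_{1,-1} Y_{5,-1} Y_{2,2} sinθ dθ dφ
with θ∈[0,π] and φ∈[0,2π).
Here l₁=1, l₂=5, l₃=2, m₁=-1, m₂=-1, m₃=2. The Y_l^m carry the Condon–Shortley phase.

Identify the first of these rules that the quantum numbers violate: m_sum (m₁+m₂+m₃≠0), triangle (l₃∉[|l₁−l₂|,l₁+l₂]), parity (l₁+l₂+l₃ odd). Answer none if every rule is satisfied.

triangle

Σmᵢ = 0  ✓
l₃∈[|l₁−l₂|,l₁+l₂]=[4,6], have l₃=2  ✗
Σlᵢ = 8 ⇒ even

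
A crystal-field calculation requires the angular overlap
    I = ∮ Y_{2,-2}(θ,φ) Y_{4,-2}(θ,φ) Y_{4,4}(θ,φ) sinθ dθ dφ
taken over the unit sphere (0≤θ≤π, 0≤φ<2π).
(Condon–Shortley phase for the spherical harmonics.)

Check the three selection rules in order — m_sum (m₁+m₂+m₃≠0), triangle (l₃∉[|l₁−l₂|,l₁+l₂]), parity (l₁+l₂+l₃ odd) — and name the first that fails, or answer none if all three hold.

azimuthal sum: -2 − 2 + 4 = 0  ✓
2 ≤ 4 ≤ 6 (triangle on l)  ✓
L = 2 + 4 + 4 = 10 (even)  ✓

none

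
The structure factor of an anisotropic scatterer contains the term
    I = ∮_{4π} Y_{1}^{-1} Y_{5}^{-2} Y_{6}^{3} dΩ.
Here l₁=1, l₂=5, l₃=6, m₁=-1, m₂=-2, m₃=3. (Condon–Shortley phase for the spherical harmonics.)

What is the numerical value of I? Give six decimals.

Checks pass: Σm=0; 12 even; l₃=6∈[4,6].
(2·1+1)(2·5+1)(2·6+1) = 429
Δ: 0! 2! 10! / 13! → 1/858
sum: t=0:+1/14400 = 1/14400
3j²(1 5 6; 0 0 0) = Δ·Π!·Σ² = 6/143  (sign +1)
sum: t=0:+1/60480 = 1/60480
3j²(1 5 6; -1 -2 3) = Δ·Π!·Σ² = 6/143  (sign -1)
combine: 4πI² = 429·6/143·6/143 = 108/143
take √, sign -1: I = -0.24515397

-0.245154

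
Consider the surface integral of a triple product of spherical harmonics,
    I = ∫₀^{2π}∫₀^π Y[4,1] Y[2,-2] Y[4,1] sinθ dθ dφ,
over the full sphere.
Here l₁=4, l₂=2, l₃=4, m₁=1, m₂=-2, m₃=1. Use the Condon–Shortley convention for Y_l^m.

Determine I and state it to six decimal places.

Rules hold: Σm=0, L=10 even, 2≤4≤6.
N = 9·5·9 = 405
Δ = 2!·6!·2!/11! = 1/13860
Racah Σ t=0..2: t=0:+1/192 t=1:−1/36 t=2:+1/192 = -5/288
⇒ 3j(4 2 4; 0 0 0)² = 20/693, sgn -1
Racah Σ t=0..0: t=0:+1/144 = 1/144
⇒ 3j(4 2 4; 1 -2 1)² = 10/231, sgn -1
4πI² = N·(3j₀)²·(3jₘ)² = 3000/5929
I = +1·√(0.505988/4π) = 0.20066192

0.200662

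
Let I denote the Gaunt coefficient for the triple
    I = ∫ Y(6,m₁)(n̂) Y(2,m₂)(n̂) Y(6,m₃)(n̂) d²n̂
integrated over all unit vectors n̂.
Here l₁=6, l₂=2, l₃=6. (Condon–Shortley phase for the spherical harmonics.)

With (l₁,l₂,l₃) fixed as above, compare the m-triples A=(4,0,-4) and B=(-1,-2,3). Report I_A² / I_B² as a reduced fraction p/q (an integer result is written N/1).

Shared (l₁,l₂,l₃)=(6,2,6): N and (l;000)² cancel in I_A²/I_B².
A: Δ = 2!·10!·2!/15! = 1/90090; Racah Σ t=0..2: t=0:+1/322560 t=1:−1/362880 t=2:+1/14515200 = 1/2419200; ⇒ 3j(6 2 6; 4 0 -4)² = 2/5005, sgn +1
B: Δ = 2!·10!·2!/15! = 1/90090; Racah Σ t=0..0: t=0:+1/120960 = 1/120960; ⇒ 3j(6 2 6; -1 -2 3)² = 24/1001, sgn -1
I_A²/I_B² = (2/5005)/(24/1001) = 1/60

1/60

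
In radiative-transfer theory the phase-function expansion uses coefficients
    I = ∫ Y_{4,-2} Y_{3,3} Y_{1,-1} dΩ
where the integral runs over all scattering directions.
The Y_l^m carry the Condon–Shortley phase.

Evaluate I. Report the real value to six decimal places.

0.061558

Rules hold: Σm=0, L=8 even, 1≤1≤7.
N = 9·7·3 = 189
Δ = 6!·2!·0!/9! = 1/252
Racah Σ t=3..3: t=3:−1/36 = -1/36
⇒ 3j(4 3 1; 0 0 0)² = 4/63, sgn +1
Racah Σ t=6..6: t=6:+1/1440 = 1/1440
⇒ 3j(4 3 1; -2 3 -1)² = 1/252, sgn +1
4πI² = N·(3j₀)²·(3jₘ)² = 1/21
I = +1·√(0.047619/4π) = 0.06155813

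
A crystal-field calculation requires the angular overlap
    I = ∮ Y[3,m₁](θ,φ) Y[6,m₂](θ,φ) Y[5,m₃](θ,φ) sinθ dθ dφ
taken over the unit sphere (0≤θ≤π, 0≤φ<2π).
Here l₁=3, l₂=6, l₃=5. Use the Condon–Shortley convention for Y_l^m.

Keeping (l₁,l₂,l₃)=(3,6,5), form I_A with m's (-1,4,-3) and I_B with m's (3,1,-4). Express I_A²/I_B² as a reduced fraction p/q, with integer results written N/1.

5/2

Same 3,6,5: normalisation and zero-m 3j drop out of the ratio.
A: Δ: 4! 2! 8! / 15! → 1/675675; sum: t=2:+1/322560 t=3:−1/30240 t=4:+1/69120 = -1/64512; 3j²(3 6 5; -1 4 -3) = Δ·Π!·Σ² = 10/1001  (sign -1)
B: Δ: 4! 2! 8! / 15! → 1/675675; sum: t=0:+1/241920 = 1/241920; 3j²(3 6 5; 3 1 -4) = Δ·Π!·Σ² = 4/1001  (sign -1)
I_A²/I_B² = (10/1001)/(4/1001) = 5/2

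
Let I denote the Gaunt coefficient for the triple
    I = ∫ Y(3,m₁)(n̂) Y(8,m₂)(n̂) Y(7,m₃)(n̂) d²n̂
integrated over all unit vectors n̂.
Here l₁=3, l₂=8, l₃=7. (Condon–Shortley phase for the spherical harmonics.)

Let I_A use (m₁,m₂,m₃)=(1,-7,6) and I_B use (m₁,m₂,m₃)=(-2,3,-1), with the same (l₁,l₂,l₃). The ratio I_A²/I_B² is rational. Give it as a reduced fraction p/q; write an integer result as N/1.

1183/495

l's match ⇒ only the (l;m) 3-j factors differ between A and B.
A: triangle coeff Δ(3,8,7) = 1/5290740; Σ_t [0,1]: t=0:+1/1916006400 t=1:−1/2874009600 = 1/5748019200; (3j)²=13/5814 [(3 8 7; 1 -7 6)], sign=-1
B: triangle coeff Δ(3,8,7) = 1/5290740; Σ_t [3,4]: t=3:−1/11612160 t=4:+1/14515200 = -1/58060800; (3j)²=55/58786 [(3 8 7; -2 3 -1)], sign=-1
I_A²/I_B² = (13/5814)/(55/58786) = 1183/495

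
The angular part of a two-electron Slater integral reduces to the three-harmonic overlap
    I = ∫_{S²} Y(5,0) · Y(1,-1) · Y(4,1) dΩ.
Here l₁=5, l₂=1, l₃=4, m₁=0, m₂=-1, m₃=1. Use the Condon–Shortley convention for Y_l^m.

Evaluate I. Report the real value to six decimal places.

0.155288

Rules hold: Σm=0, L=10 even, 4≤4≤6.
N = 11·3·9 = 297
Δ = 2!·8!·0!/11! = 1/495
Racah Σ t=1..1: t=1:−1/576 = -1/576
⇒ 3j(5 1 4; 0 0 0)² = 5/99, sgn -1
Racah Σ t=0..0: t=0:+1/1440 = 1/1440
⇒ 3j(5 1 4; 0 -1 1)² = 2/99, sgn -1
4πI² = N·(3j₀)²·(3jₘ)² = 10/33
I = +1·√(0.30303/4π) = 0.15528807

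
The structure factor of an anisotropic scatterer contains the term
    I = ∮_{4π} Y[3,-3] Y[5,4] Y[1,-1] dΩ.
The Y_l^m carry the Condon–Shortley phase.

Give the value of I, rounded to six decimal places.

0.000000

triangle: need 2≤l₃≤8, have 1; I=0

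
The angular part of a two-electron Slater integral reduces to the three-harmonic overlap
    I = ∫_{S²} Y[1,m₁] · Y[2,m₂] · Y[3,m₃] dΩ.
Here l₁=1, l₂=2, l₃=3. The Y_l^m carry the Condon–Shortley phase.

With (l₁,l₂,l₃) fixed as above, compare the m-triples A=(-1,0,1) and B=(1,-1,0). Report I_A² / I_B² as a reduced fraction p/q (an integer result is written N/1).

2/1

Same 1,2,3: normalisation and zero-m 3j drop out of the ratio.
A: Δ: 0! 2! 4! / 7! → 1/105; sum: t=0:+1/8 = 1/8; 3j²(1 2 3; -1 0 1) = Δ·Π!·Σ² = 2/35  (sign +1)
B: Δ: 0! 2! 4! / 7! → 1/105; sum: t=0:+1/12 = 1/12; 3j²(1 2 3; 1 -1 0) = Δ·Π!·Σ² = 1/35  (sign -1)
I_A²/I_B² = (2/35)/(1/35) = 2/1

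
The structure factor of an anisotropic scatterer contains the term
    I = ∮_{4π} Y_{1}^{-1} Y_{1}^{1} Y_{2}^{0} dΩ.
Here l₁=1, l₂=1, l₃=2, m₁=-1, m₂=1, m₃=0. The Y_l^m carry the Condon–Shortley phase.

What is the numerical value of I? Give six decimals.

0.126157

m-sum 0 ✓  L=4 even ✓  0≤2≤2 ✓
Π(2lᵢ+1) = 3×3×5 = 45
triangle coeff Δ(1,1,2) = 1/30
Σ_t [0,0]: t=0:+1/1 = 1/1
(3j)²=2/15 [(1 1 2; 0 0 0)], sign=+1
Σ_t [0,0]: t=0:+1/4 = 1/4
(3j)²=1/30 [(1 1 2; -1 1 0)], sign=+1
⇒ 4πI² = 1/5
I = (+1)√(1/5/(4π)) = 0.12615663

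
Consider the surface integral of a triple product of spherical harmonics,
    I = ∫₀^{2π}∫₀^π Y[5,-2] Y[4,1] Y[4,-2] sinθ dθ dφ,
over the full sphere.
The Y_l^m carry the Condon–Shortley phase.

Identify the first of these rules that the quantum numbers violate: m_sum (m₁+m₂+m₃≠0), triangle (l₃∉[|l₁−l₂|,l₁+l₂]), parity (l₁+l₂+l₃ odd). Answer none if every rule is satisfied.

azimuthal sum: -2 + 1 − 2 = -3  ✗
1 ≤ 4 ≤ 9 (triangle on l)
L = 5 + 4 + 4 = 13 (odd)

m_sum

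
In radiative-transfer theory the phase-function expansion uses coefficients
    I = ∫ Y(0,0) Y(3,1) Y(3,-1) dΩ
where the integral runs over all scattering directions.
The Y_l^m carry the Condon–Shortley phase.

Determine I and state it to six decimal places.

Checks pass: Σm=0; 6 even; l₃=3∈[3,3].
(2·0+1)(2·3+1)(2·3+1) = 49
Δ: 0! 0! 6! / 7! → 1/7
sum: t=0:+1/36 = 1/36
3j²(0 3 3; 0 0 0) = Δ·Π!·Σ² = 1/7  (sign -1)
sum: t=0:+1/48 = 1/48
3j²(0 3 3; 0 1 -1) = Δ·Π!·Σ² = 1/7  (sign +1)
combine: 4πI² = 49·1/7·1/7 = 1/1
take √, sign -1: I = -0.28209479

-0.282095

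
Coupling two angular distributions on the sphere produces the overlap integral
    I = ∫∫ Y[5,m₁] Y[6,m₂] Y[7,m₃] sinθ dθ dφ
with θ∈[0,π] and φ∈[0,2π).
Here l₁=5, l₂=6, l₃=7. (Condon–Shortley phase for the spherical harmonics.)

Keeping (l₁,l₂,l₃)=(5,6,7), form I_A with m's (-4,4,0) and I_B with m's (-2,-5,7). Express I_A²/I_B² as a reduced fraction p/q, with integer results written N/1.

1156/1573

l's match ⇒ only the (l;m) 3-j factors differ between A and B.
A: triangle coeff Δ(5,6,7) = 1/174594420; Σ_t [3,4]: t=3:−1/21772800 t=4:+1/4147200 = 17/87091200; (3j)²=119/8151 [(5 6 7; -4 4 0)], sign=-1
B: triangle coeff Δ(5,6,7) = 1/174594420; Σ_t [1,1]: t=1:−1/174182400 = -1/174182400; (3j)²=77/3876 [(5 6 7; -2 -5 7)], sign=-1
I_A²/I_B² = (119/8151)/(77/3876) = 1156/1573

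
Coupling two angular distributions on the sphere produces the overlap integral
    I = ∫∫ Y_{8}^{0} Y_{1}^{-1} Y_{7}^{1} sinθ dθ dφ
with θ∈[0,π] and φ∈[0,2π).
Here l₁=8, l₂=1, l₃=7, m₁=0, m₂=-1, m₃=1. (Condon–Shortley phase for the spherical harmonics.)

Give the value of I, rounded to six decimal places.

0.161907

m-sum 0 ✓  L=16 even ✓  7≤7≤9 ✓
Π(2lᵢ+1) = 17×3×15 = 765
triangle coeff Δ(8,1,7) = 1/2040
Σ_t [1,1]: t=1:−1/25401600 = -1/25401600
(3j)²=8/255 [(8 1 7; 0 0 0)], sign=+1
Σ_t [0,0]: t=0:+1/58060800 = 1/58060800
(3j)²=7/510 [(8 1 7; 0 -1 1)], sign=+1
⇒ 4πI² = 28/85
I = (+1)√(28/85/(4π)) = 0.16190663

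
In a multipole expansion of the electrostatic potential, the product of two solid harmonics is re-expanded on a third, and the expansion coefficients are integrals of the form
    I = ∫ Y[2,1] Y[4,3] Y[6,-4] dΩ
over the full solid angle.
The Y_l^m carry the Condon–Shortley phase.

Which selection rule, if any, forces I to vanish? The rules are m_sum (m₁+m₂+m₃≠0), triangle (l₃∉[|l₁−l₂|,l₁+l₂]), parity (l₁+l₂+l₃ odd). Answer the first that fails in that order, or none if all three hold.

m₁+m₂+m₃ = 1 + 3 − 4 = 0  ✓
triangle: |2−4|=2 ≤ l₃=6 ≤ 2+4=6  ✓
parity: l₁+l₂+l₃ = 12 is even  ✓

none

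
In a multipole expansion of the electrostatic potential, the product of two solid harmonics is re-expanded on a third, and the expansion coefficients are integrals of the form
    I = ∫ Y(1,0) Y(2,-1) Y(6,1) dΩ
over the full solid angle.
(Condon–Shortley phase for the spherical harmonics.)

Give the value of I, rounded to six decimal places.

|1−2|≤6≤1+2 violated ⇒ I = 0

0.000000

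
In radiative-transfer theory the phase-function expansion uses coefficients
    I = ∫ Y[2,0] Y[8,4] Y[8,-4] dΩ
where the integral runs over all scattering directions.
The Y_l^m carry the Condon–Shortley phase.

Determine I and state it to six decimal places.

Checks pass: Σm=0; 18 even; l₃=8∈[6,10].
(2·2+1)(2·8+1)(2·8+1) = 1445
Δ: 2! 2! 14! / 19! → 1/348840
sum: t=0:+1/116121600 t=1:−1/25401600 t=2:+1/116121600 = -1/45158400
3j²(2 8 8; 0 0 0) = Δ·Π!·Σ² = 24/1615  (sign -1)
sum: t=0:+1/3832012800 t=1:−1/239500800 t=2:+1/348364800 = -1/958003200
3j²(2 8 8; 0 4 -4) = Δ·Π!·Σ² = 8/4845  (sign -1)
combine: 4πI² = 1445·24/1615·8/4845 = 64/1805
take √, sign +1: I = 0.05311858

0.053119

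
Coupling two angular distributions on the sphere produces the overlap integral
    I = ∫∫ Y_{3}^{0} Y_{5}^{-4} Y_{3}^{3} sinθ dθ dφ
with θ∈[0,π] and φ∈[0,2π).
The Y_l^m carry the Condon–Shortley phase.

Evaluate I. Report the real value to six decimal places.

m-sum = 0 − 4 + 3 = -1 ≠ 0 ⇒ I = 0

0.000000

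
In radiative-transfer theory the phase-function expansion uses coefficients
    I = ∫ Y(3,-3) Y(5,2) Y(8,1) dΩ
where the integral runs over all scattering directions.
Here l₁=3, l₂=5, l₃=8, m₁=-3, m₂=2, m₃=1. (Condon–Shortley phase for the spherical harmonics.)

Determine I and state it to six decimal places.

m-sum 0 ✓  L=16 even ✓  2≤8≤8 ✓
Π(2lᵢ+1) = 7×11×17 = 1309
triangle coeff Δ(3,5,8) = 1/136136
Σ_t [0,0]: t=0:+1/518400 = 1/518400
(3j)²=56/2431 [(3 5 8; 0 0 0)], sign=+1
Σ_t [0,0]: t=0:+1/21772800 = 1/21772800
(3j)²=3/4862 [(3 5 8; -3 2 1)], sign=-1
⇒ 4πI² = 588/31603
I = (-1)√(588/31603/(4π)) = -0.03847863

-0.038479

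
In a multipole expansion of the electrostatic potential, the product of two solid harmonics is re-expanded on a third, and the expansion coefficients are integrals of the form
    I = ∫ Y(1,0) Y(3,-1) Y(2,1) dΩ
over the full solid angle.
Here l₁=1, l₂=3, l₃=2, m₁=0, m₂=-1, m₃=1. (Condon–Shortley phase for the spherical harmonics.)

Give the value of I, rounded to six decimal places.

-0.233597

m-sum 0 ✓  L=6 even ✓  2≤2≤4 ✓
Π(2lᵢ+1) = 3×7×5 = 105
triangle coeff Δ(1,3,2) = 1/105
Σ_t [1,1]: t=1:−1/4 = -1/4
(3j)²=3/35 [(1 3 2; 0 0 0)], sign=-1
Σ_t [1,1]: t=1:−1/6 = -1/6
(3j)²=8/105 [(1 3 2; 0 -1 1)], sign=+1
⇒ 4πI² = 24/35
I = (-1)√(24/35/(4π)) = -0.23359668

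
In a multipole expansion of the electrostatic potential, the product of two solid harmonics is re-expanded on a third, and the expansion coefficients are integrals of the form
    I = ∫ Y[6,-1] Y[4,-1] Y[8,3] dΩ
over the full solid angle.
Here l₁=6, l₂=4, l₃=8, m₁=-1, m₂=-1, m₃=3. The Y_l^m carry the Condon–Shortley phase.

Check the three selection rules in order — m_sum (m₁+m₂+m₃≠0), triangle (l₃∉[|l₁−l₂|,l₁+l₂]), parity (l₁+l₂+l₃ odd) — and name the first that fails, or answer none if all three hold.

azimuthal sum: -1 − 1 + 3 = 1  ✗
2 ≤ 8 ≤ 10 (triangle on l)
L = 6 + 4 + 8 = 18 (even)

m_sum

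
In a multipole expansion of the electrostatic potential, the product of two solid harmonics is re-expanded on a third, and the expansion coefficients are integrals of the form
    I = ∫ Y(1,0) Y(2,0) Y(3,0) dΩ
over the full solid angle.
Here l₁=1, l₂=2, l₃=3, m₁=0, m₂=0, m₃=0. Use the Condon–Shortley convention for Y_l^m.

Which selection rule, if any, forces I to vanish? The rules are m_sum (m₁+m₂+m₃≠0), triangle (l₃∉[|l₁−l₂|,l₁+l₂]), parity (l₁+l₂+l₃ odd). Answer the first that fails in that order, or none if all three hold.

Σmᵢ = 0  ✓
l₃∈[|l₁−l₂|,l₁+l₂]=[1,3], have l₃=3  ✓
Σlᵢ = 6 ⇒ even  ✓

none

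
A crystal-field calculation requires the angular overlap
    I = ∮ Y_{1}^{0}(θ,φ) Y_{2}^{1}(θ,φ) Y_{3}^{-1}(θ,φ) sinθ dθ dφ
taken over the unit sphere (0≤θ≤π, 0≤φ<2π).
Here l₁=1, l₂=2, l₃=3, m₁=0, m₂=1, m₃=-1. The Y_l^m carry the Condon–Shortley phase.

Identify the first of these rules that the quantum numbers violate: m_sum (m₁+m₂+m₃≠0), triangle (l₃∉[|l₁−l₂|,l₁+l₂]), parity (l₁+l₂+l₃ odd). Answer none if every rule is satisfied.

m₁+m₂+m₃ = 0 + 1 − 1 = 0  ✓
triangle: |1−2|=1 ≤ l₃=3 ≤ 1+2=3  ✓
parity: l₁+l₂+l₃ = 6 is even  ✓

none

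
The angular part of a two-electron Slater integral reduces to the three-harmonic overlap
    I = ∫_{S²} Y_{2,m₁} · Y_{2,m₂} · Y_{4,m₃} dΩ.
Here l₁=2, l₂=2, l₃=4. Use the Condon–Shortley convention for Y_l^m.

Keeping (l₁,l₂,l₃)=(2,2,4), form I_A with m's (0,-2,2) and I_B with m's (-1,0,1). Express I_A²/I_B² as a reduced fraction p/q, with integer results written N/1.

1/2

Shared (l₁,l₂,l₃)=(2,2,4): N and (l;000)² cancel in I_A²/I_B².
A: Δ = 0!·4!·4!/9! = 1/630; Racah Σ t=0..0: t=0:+1/96 = 1/96; ⇒ 3j(2 2 4; 0 -2 2)² = 1/42, sgn +1
B: Δ = 0!·4!·4!/9! = 1/630; Racah Σ t=0..0: t=0:+1/24 = 1/24; ⇒ 3j(2 2 4; -1 0 1)² = 1/21, sgn -1
I_A²/I_B² = (1/42)/(1/21) = 1/2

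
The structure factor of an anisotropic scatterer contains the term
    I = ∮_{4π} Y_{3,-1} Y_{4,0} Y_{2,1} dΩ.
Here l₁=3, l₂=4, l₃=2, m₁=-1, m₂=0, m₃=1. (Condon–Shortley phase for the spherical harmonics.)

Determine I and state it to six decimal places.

0.000000

Σlᵢ=9 odd — θ-integrand is odd under cosθ→−cosθ; I=0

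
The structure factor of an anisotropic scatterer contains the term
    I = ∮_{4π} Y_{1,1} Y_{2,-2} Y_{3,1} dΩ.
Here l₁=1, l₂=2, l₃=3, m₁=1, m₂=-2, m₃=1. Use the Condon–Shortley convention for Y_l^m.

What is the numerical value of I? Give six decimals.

Rules hold: Σm=0, L=6 even, 1≤3≤3.
N = 3·5·7 = 105
Δ = 0!·2!·4!/7! = 1/105
Racah Σ t=0..0: t=0:+1/4 = 1/4
⇒ 3j(1 2 3; 0 0 0)² = 3/35, sgn -1
Racah Σ t=0..0: t=0:+1/48 = 1/48
⇒ 3j(1 2 3; 1 -2 1)² = 1/105, sgn +1
4πI² = N·(3j₀)²·(3jₘ)² = 3/35
I = -1·√(0.0857143/4π) = -0.08258890

-0.082589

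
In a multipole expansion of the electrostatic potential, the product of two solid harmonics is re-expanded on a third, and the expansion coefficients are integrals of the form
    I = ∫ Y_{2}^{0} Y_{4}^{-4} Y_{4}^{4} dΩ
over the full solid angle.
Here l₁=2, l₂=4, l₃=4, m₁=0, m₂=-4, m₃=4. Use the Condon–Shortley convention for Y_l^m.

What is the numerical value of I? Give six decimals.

Rules hold: Σm=0, L=10 even, 2≤4≤6.
N = 5·9·9 = 405
Δ = 2!·2!·6!/11! = 1/13860
Racah Σ t=0..2: t=0:+1/192 t=1:−1/36 t=2:+1/192 = -5/288
⇒ 3j(2 4 4; 0 0 0)² = 20/693, sgn -1
Racah Σ t=0..0: t=0:+1/2880 = 1/2880
⇒ 3j(2 4 4; 0 -4 4)² = 28/495, sgn +1
4πI² = N·(3j₀)²·(3jₘ)² = 80/121
I = -1·√(0.661157/4π) = -0.22937568

-0.229376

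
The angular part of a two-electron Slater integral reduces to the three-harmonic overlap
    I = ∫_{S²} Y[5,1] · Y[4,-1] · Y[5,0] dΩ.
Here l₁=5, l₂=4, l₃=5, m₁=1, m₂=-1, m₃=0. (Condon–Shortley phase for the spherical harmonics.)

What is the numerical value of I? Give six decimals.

Rules hold: Σm=0, L=14 even, 1≤5≤9.
N = 11·9·11 = 1089
Δ = 4!·6!·4!/15! = 1/3153150
Racah Σ t=0..4: t=0:+1/69120 t=1:−1/1728 t=2:+1/576 t=3:−1/1728 t=4:+1/69120 = 7/11520
⇒ 3j(5 4 5; 0 0 0)² = 2/143, sgn -1
Racah Σ t=0..3: t=0:+1/6912 t=1:−1/864 t=2:+1/1152 t=3:−1/17280 = -7/34560
⇒ 3j(5 4 5; 1 -1 0)² = 1/429, sgn +1
4πI² = N·(3j₀)²·(3jₘ)² = 6/169
I = -1·√(0.035503/4π) = -0.05315295

-0.053153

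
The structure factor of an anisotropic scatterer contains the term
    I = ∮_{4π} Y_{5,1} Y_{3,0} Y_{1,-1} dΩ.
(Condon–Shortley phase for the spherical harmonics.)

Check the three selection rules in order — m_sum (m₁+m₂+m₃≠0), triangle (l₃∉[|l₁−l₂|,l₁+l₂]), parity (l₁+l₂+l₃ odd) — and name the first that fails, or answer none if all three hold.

triangle

Σmᵢ = 0  ✓
l₃∈[|l₁−l₂|,l₁+l₂]=[2,8], have l₃=1  ✗
Σlᵢ = 9 ⇒ odd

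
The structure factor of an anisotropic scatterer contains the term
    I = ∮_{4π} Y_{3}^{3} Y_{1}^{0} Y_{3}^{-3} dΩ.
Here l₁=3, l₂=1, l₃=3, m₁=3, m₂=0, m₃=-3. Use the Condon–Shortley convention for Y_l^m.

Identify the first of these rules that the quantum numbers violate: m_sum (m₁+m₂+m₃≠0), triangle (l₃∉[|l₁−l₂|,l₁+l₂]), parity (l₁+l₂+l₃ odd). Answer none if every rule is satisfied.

parity

azimuthal sum: 3 + 0 − 3 = 0  ✓
2 ≤ 3 ≤ 4 (triangle on l)  ✓
L = 3 + 1 + 3 = 7 (odd)  ✗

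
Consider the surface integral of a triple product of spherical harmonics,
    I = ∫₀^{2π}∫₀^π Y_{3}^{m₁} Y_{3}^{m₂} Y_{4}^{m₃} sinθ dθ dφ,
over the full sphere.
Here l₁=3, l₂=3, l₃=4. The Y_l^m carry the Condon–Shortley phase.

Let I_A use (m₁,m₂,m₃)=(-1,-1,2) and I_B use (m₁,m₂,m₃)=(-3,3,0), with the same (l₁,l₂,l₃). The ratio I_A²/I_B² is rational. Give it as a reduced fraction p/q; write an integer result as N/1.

Shared (l₁,l₂,l₃)=(3,3,4): N and (l;000)² cancel in I_A²/I_B².
A: Δ = 2!·4!·4!/11! = 1/34650; Racah Σ t=0..2: t=0:+1/192 t=1:−1/36 t=2:+1/192 = -5/288; ⇒ 3j(3 3 4; -1 -1 2)² = 20/693, sgn -1
B: Δ = 2!·4!·4!/11! = 1/34650; Racah Σ t=2..2: t=2:+1/1152 = 1/1152; ⇒ 3j(3 3 4; -3 3 0)² = 1/154, sgn +1
I_A²/I_B² = (20/693)/(1/154) = 40/9

40/9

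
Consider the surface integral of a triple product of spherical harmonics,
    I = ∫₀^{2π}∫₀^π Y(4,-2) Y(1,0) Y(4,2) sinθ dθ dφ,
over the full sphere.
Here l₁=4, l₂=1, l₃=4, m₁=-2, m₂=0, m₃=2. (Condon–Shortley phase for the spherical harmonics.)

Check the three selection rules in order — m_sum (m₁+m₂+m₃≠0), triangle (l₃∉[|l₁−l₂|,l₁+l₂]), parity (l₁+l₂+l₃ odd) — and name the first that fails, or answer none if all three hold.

m₁+m₂+m₃ = -2 + 0 + 2 = 0  ✓
triangle: |4−1|=3 ≤ l₃=4 ≤ 4+1=5  ✓
parity: l₁+l₂+l₃ = 9 is odd  ✗

parity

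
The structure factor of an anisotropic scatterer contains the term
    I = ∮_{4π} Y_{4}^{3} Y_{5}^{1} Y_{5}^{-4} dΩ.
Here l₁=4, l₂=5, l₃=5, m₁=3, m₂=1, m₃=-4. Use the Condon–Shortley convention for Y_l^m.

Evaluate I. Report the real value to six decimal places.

-0.168084

Rules hold: Σm=0, L=14 even, 1≤5≤9.
N = 9·11·11 = 1089
Δ = 4!·4!·6!/15! = 1/3153150
Racah Σ t=0..4: t=0:+1/69120 t=1:−1/1728 t=2:+1/576 t=3:−1/1728 t=4:+1/69120 = 7/11520
⇒ 3j(4 5 5; 0 0 0)² = 2/143, sgn -1
Racah Σ t=0..1: t=0:+1/103680 t=1:−1/17280 = -1/20736
⇒ 3j(4 5 5; 3 1 -4)² = 10/429, sgn +1
4πI² = N·(3j₀)²·(3jₘ)² = 60/169
I = -1·√(0.35503/4π) = -0.16808437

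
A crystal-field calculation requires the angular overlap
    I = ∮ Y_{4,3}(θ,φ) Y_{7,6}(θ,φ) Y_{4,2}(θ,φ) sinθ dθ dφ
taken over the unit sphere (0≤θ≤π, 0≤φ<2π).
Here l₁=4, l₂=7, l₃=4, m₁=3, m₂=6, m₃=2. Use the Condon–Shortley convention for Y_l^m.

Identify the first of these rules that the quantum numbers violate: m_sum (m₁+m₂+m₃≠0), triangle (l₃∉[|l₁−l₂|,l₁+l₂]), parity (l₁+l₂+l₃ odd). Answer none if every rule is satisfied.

m_sum

m₁+m₂+m₃ = 3 + 6 + 2 = 11  ✗
triangle: |4−7|=3 ≤ l₃=4 ≤ 4+7=11
parity: l₁+l₂+l₃ = 15 is odd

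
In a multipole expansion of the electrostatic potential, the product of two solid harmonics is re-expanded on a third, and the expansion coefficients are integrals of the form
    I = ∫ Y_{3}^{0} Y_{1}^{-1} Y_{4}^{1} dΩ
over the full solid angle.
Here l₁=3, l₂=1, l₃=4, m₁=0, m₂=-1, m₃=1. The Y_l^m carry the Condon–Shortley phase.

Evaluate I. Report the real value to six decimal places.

-0.194664

Rules hold: Σm=0, L=8 even, 2≤4≤4.
N = 7·3·9 = 189
Δ = 0!·6!·2!/9! = 1/252
Racah Σ t=0..0: t=0:+1/36 = 1/36
⇒ 3j(3 1 4; 0 0 0)² = 4/63, sgn +1
Racah Σ t=0..0: t=0:+1/72 = 1/72
⇒ 3j(3 1 4; 0 -1 1)² = 5/126, sgn -1
4πI² = N·(3j₀)²·(3jₘ)² = 10/21
I = -1·√(0.47619/4π) = -0.19466390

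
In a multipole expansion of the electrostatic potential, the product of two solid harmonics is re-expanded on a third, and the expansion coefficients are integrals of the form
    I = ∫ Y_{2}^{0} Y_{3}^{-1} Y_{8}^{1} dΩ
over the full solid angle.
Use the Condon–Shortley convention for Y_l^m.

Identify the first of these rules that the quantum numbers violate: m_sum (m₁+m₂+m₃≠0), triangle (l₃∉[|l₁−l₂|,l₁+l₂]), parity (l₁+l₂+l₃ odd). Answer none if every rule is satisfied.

triangle

m₁+m₂+m₃ = 0 − 1 + 1 = 0  ✓
triangle: |2−3|=1 ≤ l₃=8 ≤ 2+3=5  ✗
parity: l₁+l₂+l₃ = 13 is odd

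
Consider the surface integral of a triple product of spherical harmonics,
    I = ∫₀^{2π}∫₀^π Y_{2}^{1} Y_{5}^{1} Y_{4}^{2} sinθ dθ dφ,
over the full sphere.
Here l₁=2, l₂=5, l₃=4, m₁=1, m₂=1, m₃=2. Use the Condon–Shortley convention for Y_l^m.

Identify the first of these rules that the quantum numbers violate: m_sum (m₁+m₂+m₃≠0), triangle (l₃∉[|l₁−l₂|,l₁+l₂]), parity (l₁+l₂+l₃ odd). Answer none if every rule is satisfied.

m₁+m₂+m₃ = 1 + 1 + 2 = 4  ✗
triangle: |2−5|=3 ≤ l₃=4 ≤ 2+5=7
parity: l₁+l₂+l₃ = 11 is odd

m_sum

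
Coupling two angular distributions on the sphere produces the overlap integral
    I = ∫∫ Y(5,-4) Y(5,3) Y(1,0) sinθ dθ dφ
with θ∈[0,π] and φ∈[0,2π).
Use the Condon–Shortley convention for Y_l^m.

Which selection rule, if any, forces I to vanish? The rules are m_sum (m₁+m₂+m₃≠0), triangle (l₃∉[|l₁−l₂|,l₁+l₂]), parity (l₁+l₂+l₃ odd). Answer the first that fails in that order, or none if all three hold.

Σmᵢ = -1  ✗
l₃∈[|l₁−l₂|,l₁+l₂]=[0,10], have l₃=1
Σlᵢ = 11 ⇒ odd

m_sum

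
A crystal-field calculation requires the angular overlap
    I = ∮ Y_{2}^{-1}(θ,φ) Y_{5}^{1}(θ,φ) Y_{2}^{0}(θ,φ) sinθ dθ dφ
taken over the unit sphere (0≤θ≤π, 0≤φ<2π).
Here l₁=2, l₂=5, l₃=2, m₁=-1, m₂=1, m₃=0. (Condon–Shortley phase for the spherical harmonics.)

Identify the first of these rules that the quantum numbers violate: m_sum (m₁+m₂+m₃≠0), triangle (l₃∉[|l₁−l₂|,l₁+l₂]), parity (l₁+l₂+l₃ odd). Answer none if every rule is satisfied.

m₁+m₂+m₃ = -1 + 1 + 0 = 0  ✓
triangle: |2−5|=3 ≤ l₃=2 ≤ 2+5=7  ✗
parity: l₁+l₂+l₃ = 9 is odd

triangle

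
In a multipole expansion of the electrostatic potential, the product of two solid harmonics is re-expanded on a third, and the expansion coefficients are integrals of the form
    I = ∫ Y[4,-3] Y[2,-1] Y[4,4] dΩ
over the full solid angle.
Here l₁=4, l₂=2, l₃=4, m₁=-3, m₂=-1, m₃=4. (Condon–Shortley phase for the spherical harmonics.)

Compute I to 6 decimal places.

Checks pass: Σm=0; 10 even; l₃=4∈[2,6].
(2·4+1)(2·2+1)(2·4+1) = 405
Δ: 2! 6! 2! / 11! → 1/13860
sum: t=0:+1/192 t=1:−1/36 t=2:+1/192 = -5/288
3j²(4 2 4; 0 0 0) = Δ·Π!·Σ² = 20/693  (sign -1)
sum: t=1:−1/1440 = -1/1440
3j²(4 2 4; -3 -1 4) = Δ·Π!·Σ² = 7/165  (sign -1)
combine: 4πI² = 405·20/693·7/165 = 60/121
take √, sign +1: I = 0.19864517

0.198645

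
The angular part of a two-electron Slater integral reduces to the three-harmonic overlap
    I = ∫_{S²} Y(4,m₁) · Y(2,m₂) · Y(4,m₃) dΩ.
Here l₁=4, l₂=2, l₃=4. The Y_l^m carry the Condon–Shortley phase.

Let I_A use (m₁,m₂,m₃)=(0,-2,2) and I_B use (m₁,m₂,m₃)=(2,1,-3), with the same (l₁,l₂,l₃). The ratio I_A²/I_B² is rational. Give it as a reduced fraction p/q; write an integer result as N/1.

36/35

l's match ⇒ only the (l;m) 3-j factors differ between A and B.
A: triangle coeff Δ(4,2,4) = 1/13860; Σ_t [0,0]: t=0:+1/192 = 1/192; (3j)²=3/77 [(4 2 4; 0 -2 2)], sign=+1
B: triangle coeff Δ(4,2,4) = 1/13860; Σ_t [1,2]: t=1:−1/240 t=2:+1/1440 = -1/288; (3j)²=5/132 [(4 2 4; 2 1 -3)], sign=+1
I_A²/I_B² = (3/77)/(5/132) = 36/35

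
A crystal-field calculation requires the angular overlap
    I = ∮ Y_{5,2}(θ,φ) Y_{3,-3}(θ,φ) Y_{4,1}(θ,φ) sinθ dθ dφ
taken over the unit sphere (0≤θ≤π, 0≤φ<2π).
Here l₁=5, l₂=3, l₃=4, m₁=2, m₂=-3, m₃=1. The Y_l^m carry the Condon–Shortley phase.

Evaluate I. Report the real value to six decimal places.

-0.179179

m-sum 0 ✓  L=12 even ✓  2≤4≤8 ✓
Π(2lᵢ+1) = 11×7×9 = 693
triangle coeff Δ(5,3,4) = 1/180180
Σ_t [1,3]: t=1:−1/576 t=2:+1/144 t=3:−1/576 = 1/288
(3j)²=20/1001 [(5 3 4; 0 0 0)], sign=+1
Σ_t [0,0]: t=0:+1/1728 = 1/1728
(3j)²=25/858 [(5 3 4; 2 -3 1)], sign=-1
⇒ 4πI² = 750/1859
I = (-1)√(750/1859/(4π)) = -0.17917854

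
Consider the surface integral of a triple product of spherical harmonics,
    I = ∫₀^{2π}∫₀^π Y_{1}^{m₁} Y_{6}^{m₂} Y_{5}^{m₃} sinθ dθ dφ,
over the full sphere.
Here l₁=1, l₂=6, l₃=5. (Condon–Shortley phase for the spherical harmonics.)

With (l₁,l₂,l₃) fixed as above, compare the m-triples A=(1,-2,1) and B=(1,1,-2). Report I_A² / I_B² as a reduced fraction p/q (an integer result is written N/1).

14/5

Same 1,6,5: normalisation and zero-m 3j drop out of the ratio.
A: Δ: 2! 0! 10! / 13! → 1/858; sum: t=0:+1/34560 = 1/34560; 3j²(1 6 5; 1 -2 1) = Δ·Π!·Σ² = 14/429  (sign +1)
B: Δ: 2! 0! 10! / 13! → 1/858; sum: t=0:+1/60480 = 1/60480; 3j²(1 6 5; 1 1 -2) = Δ·Π!·Σ² = 5/429  (sign -1)
I_A²/I_B² = (14/429)/(5/429) = 14/5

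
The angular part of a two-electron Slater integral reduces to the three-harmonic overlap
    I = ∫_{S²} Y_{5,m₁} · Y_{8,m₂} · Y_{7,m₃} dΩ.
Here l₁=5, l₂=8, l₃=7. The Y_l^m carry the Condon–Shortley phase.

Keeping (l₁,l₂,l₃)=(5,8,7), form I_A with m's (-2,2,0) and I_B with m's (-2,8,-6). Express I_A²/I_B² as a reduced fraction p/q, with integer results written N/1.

5043/40898

Shared (l₁,l₂,l₃)=(5,8,7): N and (l;000)² cancel in I_A²/I_B².
A: Δ = 6!·4!·10!/21! = 1/814773960; Racah Σ t=3..6: t=3:−1/26127360 t=4:+1/4976640 t=5:−1/6912000 t=6:+1/74649600 = 41/1306368000; ⇒ 3j(5 8 7; -2 2 0)² = 1681/692835, sgn -1
B: Δ = 6!·4!·10!/21! = 1/814773960; Racah Σ t=6..6: t=6:+1/15676416000 = 1/15676416000; ⇒ 3j(5 8 7; -2 8 -6)² = 286/14535, sgn -1
I_A²/I_B² = (1681/692835)/(286/14535) = 5043/40898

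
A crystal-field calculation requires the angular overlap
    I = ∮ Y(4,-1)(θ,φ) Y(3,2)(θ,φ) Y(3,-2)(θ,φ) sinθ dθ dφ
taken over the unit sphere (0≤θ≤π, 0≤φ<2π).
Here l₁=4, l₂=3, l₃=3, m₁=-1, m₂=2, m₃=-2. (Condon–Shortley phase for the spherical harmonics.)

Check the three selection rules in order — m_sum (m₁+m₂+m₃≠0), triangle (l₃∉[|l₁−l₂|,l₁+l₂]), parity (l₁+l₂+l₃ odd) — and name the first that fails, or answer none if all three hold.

m_sum

azimuthal sum: -1 + 2 − 2 = -1  ✗
1 ≤ 3 ≤ 7 (triangle on l)
L = 4 + 3 + 3 = 10 (even)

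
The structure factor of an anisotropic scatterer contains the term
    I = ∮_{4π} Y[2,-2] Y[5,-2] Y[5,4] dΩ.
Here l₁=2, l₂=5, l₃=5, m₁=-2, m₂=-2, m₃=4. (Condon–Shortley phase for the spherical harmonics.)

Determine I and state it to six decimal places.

-0.137240

Rules hold: Σm=0, L=12 even, 3≤5≤7.
N = 5·11·11 = 605
Δ = 2!·2!·8!/13! = 1/38610
Racah Σ t=0..2: t=0:+1/2880 t=1:−1/576 t=2:+1/2880 = -1/960
⇒ 3j(2 5 5; 0 0 0)² = 10/429, sgn +1
Racah Σ t=2..2: t=2:+1/20160 = 1/20160
⇒ 3j(2 5 5; -2 -2 4)² = 12/715, sgn -1
4πI² = N·(3j₀)²·(3jₘ)² = 40/169
I = -1·√(0.236686/4π) = -0.13724032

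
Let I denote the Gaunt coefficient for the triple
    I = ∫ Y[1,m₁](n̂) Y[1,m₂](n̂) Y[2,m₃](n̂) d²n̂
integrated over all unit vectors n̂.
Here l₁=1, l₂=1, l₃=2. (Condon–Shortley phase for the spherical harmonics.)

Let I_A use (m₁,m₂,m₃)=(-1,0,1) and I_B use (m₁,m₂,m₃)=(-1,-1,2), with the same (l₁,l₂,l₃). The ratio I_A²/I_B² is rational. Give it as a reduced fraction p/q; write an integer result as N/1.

l's match ⇒ only the (l;m) 3-j factors differ between A and B.
A: triangle coeff Δ(1,1,2) = 1/30; Σ_t [0,0]: t=0:+1/2 = 1/2; (3j)²=1/10 [(1 1 2; -1 0 1)], sign=-1
B: triangle coeff Δ(1,1,2) = 1/30; Σ_t [0,0]: t=0:+1/4 = 1/4; (3j)²=1/5 [(1 1 2; -1 -1 2)], sign=+1
I_A²/I_B² = (1/10)/(1/5) = 1/2

1/2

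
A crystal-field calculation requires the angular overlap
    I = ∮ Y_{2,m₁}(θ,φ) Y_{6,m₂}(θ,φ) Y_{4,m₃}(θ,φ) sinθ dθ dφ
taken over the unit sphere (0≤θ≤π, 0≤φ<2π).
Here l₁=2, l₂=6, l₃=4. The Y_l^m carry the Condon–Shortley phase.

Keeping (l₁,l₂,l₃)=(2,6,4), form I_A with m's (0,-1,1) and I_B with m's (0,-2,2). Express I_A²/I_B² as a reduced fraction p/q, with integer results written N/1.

Shared (l₁,l₂,l₃)=(2,6,4): N and (l;000)² cancel in I_A²/I_B².
A: Δ = 4!·0!·8!/13! = 1/6435; Racah Σ t=2..2: t=2:+1/2880 = 1/2880; ⇒ 3j(2 6 4; 0 -1 1)² = 14/429, sgn -1
B: Δ = 4!·0!·8!/13! = 1/6435; Racah Σ t=2..2: t=2:+1/5760 = 1/5760; ⇒ 3j(2 6 4; 0 -2 2)² = 56/2145, sgn +1
I_A²/I_B² = (14/429)/(56/2145) = 5/4

5/4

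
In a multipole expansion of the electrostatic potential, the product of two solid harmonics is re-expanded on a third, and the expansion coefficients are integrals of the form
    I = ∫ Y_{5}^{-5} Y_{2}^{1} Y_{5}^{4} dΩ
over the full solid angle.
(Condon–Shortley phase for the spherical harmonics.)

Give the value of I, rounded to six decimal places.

m-sum 0 ✓  L=12 even ✓  3≤5≤7 ✓
Π(2lᵢ+1) = 11×5×11 = 605
triangle coeff Δ(5,2,5) = 1/38610
Σ_t [0,2]: t=0:+1/2880 t=1:−1/576 t=2:+1/2880 = -1/960
(3j)²=10/429 [(5 2 5; 0 0 0)], sign=+1
Σ_t [2,2]: t=2:+1/80640 = 1/80640
(3j)²=9/286 [(5 2 5; -5 1 4)], sign=-1
⇒ 4πI² = 75/169
I = (-1)√(75/169/(4π)) = -0.18792404

-0.187924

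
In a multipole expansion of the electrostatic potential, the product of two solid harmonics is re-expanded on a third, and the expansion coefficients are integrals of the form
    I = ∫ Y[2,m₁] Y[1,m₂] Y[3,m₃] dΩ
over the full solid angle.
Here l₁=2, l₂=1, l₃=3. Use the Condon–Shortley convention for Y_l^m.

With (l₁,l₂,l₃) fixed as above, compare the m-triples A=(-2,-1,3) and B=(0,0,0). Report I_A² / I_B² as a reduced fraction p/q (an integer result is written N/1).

5/3

Shared (l₁,l₂,l₃)=(2,1,3): N and (l;000)² cancel in I_A²/I_B².
A: Δ = 0!·4!·2!/7! = 1/105; Racah Σ t=0..0: t=0:+1/48 = 1/48; ⇒ 3j(2 1 3; -2 -1 3)² = 1/7, sgn +1
B: Δ = 0!·4!·2!/7! = 1/105; Racah Σ t=0..0: t=0:+1/4 = 1/4; ⇒ 3j(2 1 3; 0 0 0)² = 3/35, sgn -1
I_A²/I_B² = (1/7)/(3/35) = 5/3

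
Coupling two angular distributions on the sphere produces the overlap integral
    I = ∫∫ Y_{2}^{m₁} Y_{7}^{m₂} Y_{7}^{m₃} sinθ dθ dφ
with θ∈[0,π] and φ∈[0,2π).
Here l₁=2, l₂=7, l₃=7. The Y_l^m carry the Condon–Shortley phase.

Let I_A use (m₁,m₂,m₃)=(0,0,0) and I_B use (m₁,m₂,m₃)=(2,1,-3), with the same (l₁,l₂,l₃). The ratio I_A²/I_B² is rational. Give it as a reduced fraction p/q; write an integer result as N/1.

1568/2025

Same 2,7,7: normalisation and zero-m 3j drop out of the ratio.
A: Δ: 2! 2! 12! / 17! → 1/185640; sum: t=0:+1/2419200 t=1:−1/518400 t=2:+1/2419200 = -1/907200; 3j²(2 7 7; 0 0 0) = Δ·Π!·Σ² = 56/3315  (sign +1)
B: Δ: 2! 2! 12! / 17! → 1/185640; sum: t=0:+1/3870720 = 1/3870720; 3j²(2 7 7; 2 1 -3) = Δ·Π!·Σ² = 135/6188  (sign +1)
I_A²/I_B² = (56/3315)/(135/6188) = 1568/2025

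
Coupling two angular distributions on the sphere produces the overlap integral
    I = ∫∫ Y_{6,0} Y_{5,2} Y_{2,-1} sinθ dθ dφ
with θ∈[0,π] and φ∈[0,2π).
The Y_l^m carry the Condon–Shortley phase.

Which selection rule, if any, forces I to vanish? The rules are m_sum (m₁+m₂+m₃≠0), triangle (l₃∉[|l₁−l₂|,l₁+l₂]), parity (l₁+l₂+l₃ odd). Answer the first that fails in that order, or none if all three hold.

m₁+m₂+m₃ = 0 + 2 − 1 = 1  ✗
triangle: |6−5|=1 ≤ l₃=2 ≤ 6+5=11
parity: l₁+l₂+l₃ = 13 is odd

m_sum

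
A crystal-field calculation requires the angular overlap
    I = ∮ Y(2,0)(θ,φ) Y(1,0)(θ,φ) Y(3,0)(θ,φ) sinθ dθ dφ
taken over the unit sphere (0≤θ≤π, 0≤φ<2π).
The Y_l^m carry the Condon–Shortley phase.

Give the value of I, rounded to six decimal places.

Rules hold: Σm=0, L=6 even, 1≤3≤3.
N = 5·3·7 = 105
Δ = 0!·4!·2!/7! = 1/105
Racah Σ t=0..0: t=0:+1/4 = 1/4
⇒ 3j(2 1 3; 0 0 0)² = 3/35, sgn -1
(m-triple is (0,0,0) — same symbol as above.)
4πI² = N·(3j₀)²·(3jₘ)² = 27/35
I = +1·√(0.771429/4π) = 0.24776670

0.247767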